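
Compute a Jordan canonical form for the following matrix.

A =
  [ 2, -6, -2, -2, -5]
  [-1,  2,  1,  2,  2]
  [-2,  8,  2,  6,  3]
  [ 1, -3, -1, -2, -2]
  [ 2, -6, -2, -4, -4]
J_3(0) ⊕ J_2(0)

The characteristic polynomial is
  det(x·I − A) = x^5

Eigenvalues and multiplicities (the geometric multiplicity of λ is n − rank(A − λI), which equals the number of Jordan blocks for λ):
  λ = 0: algebraic multiplicity = 5, geometric multiplicity = 2

Determining the block sizes for each eigenvalue:
  λ = 0: with am = 5 and gm = 2, the partition is not yet determined (e.g. several partitions of 5 into 2 parts exist). Let N = A − (0)·I. Computing rank(N^1) = 3, rank(N^2) = 1, rank(N^3) = 0; the number of blocks of size ≥ j is rank(N^{j−1}) − rank(N^j), giving [2, 2, 1]. So we have 1 block(s) of size 3, 1 block(s) of size 2 → block sizes [3, 2]

Assembling the blocks gives a Jordan form
J =
  [0, 1, 0, 0, 0]
  [0, 0, 1, 0, 0]
  [0, 0, 0, 0, 0]
  [0, 0, 0, 0, 1]
  [0, 0, 0, 0, 0]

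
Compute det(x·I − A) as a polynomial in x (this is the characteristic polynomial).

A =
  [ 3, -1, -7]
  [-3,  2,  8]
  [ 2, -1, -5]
x^3

Expanding det(x·I − A) (e.g. by cofactor expansion or by noting that A is similar to its Jordan form J, which has the same characteristic polynomial as A) gives
  χ_A(x) = x^3
which factors as x^3. The eigenvalues (with algebraic multiplicities) are λ = 0 with multiplicity 3.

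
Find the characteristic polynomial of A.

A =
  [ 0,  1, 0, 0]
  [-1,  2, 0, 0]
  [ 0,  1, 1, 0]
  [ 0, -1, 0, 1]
x^4 - 4*x^3 + 6*x^2 - 4*x + 1

Expanding det(x·I − A) (e.g. by cofactor expansion or by noting that A is similar to its Jordan form J, which has the same characteristic polynomial as A) gives
  χ_A(x) = x^4 - 4*x^3 + 6*x^2 - 4*x + 1
which factors as (x - 1)^4. The eigenvalues (with algebraic multiplicities) are λ = 1 with multiplicity 4.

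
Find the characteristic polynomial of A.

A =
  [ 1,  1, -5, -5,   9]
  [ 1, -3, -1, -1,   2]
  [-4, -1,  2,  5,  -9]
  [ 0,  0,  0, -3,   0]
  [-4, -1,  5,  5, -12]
x^5 + 15*x^4 + 90*x^3 + 270*x^2 + 405*x + 243

Expanding det(x·I − A) (e.g. by cofactor expansion or by noting that A is similar to its Jordan form J, which has the same characteristic polynomial as A) gives
  χ_A(x) = x^5 + 15*x^4 + 90*x^3 + 270*x^2 + 405*x + 243
which factors as (x + 3)^5. The eigenvalues (with algebraic multiplicities) are λ = -3 with multiplicity 5.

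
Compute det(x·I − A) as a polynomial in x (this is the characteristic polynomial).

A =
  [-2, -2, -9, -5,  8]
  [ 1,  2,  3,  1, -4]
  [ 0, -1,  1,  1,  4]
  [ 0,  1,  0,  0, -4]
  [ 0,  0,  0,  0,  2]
x^5 - 3*x^4 + 2*x^3

Expanding det(x·I − A) (e.g. by cofactor expansion or by noting that A is similar to its Jordan form J, which has the same characteristic polynomial as A) gives
  χ_A(x) = x^5 - 3*x^4 + 2*x^3
which factors as x^3*(x - 2)*(x - 1). The eigenvalues (with algebraic multiplicities) are λ = 0 with multiplicity 3, λ = 1 with multiplicity 1, λ = 2 with multiplicity 1.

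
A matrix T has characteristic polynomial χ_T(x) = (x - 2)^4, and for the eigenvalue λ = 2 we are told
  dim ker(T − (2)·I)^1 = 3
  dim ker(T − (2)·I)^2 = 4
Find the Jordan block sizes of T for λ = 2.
Block sizes for λ = 2: [2, 1, 1]

From the dimensions of kernels of powers, the number of Jordan blocks of size at least j is d_j − d_{j−1} where d_j = dim ker(N^j) (with d_0 = 0). Computing the differences gives [3, 1].
The number of blocks of size exactly k is (#blocks of size ≥ k) − (#blocks of size ≥ k + 1), so the partition is: 2 block(s) of size 1, 1 block(s) of size 2.
In nonincreasing order the block sizes are [2, 1, 1].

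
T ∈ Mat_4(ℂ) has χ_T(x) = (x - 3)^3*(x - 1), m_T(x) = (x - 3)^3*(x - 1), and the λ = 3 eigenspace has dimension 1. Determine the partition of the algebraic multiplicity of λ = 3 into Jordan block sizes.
Block sizes for λ = 3: [3]

Step 1 — from the characteristic polynomial, algebraic multiplicity of λ = 3 is 3. From dim ker(T − (3)·I) = 1, there are exactly 1 Jordan blocks for λ = 3.
Step 2 — from the minimal polynomial, the factor (x − 3)^3 tells us the largest block for λ = 3 has size 3.
Step 3 — with total size 3, 1 blocks, and largest block 3, the block sizes (in nonincreasing order) are [3].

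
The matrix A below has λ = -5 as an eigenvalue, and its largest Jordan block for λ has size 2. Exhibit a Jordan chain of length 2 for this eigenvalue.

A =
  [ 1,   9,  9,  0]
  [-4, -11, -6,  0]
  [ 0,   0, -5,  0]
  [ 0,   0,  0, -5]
A Jordan chain for λ = -5 of length 2:
v_1 = (6, -4, 0, 0)ᵀ
v_2 = (1, 0, 0, 0)ᵀ

Let N = A − (-5)·I. We want v_2 with N^2 v_2 = 0 but N^1 v_2 ≠ 0; then v_{j-1} := N · v_j for j = 2, …, 2.

Pick v_2 = (1, 0, 0, 0)ᵀ.
Then v_1 = N · v_2 = (6, -4, 0, 0)ᵀ.

Sanity check: (A − (-5)·I) v_1 = (0, 0, 0, 0)ᵀ = 0. ✓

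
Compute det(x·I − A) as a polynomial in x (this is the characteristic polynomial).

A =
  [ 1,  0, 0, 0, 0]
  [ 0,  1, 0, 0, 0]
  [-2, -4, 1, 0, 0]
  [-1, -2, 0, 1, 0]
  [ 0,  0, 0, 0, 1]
x^5 - 5*x^4 + 10*x^3 - 10*x^2 + 5*x - 1

Expanding det(x·I − A) (e.g. by cofactor expansion or by noting that A is similar to its Jordan form J, which has the same characteristic polynomial as A) gives
  χ_A(x) = x^5 - 5*x^4 + 10*x^3 - 10*x^2 + 5*x - 1
which factors as (x - 1)^5. The eigenvalues (with algebraic multiplicities) are λ = 1 with multiplicity 5.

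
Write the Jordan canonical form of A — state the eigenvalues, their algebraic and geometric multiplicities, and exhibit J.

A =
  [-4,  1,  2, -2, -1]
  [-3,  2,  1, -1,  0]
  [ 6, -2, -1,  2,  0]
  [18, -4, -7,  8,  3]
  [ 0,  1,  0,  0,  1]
J_3(1) ⊕ J_1(1) ⊕ J_1(2)

The characteristic polynomial is
  det(x·I − A) = x^5 - 6*x^4 + 14*x^3 - 16*x^2 + 9*x - 2 = (x - 2)*(x - 1)^4

Eigenvalues and multiplicities (the geometric multiplicity of λ is n − rank(A − λI), which equals the number of Jordan blocks for λ):
  λ = 1: algebraic multiplicity = 4, geometric multiplicity = 2
  λ = 2: algebraic multiplicity = 1, geometric multiplicity = 1

Determining the block sizes for each eigenvalue:
  λ = 1: with am = 4 and gm = 2, the partition is not yet determined (e.g. several partitions of 4 into 2 parts exist). Let N = A − (1)·I. Computing rank(N^1) = 3, rank(N^2) = 2, rank(N^3) = 1; the number of blocks of size ≥ j is rank(N^{j−1}) − rank(N^j), giving [2, 1, 1]. So we have 1 block(s) of size 3, 1 block(s) of size 1 → block sizes [3, 1]
  λ = 2: one block (gm = 1), so the single block has size am = 1 → block sizes [1]

Assembling the blocks gives a Jordan form
J =
  [1, 1, 0, 0, 0]
  [0, 1, 1, 0, 0]
  [0, 0, 1, 0, 0]
  [0, 0, 0, 1, 0]
  [0, 0, 0, 0, 2]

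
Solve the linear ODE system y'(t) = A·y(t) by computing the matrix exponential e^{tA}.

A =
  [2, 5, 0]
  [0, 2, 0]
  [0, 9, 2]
e^{tA} =
  [exp(2*t), 5*t*exp(2*t), 0]
  [0, exp(2*t), 0]
  [0, 9*t*exp(2*t), exp(2*t)]

Strategy: write A = P · J · P⁻¹ where J is a Jordan canonical form, so e^{tA} = P · e^{tJ} · P⁻¹, and e^{tJ} can be computed block-by-block.

A has Jordan form
J =
  [2, 1, 0]
  [0, 2, 0]
  [0, 0, 2]
(up to reordering of blocks).

Per-block formulas:
  For a 1×1 block at λ = 2: exp(t · [2]) = [e^(2t)].
  For a 2×2 Jordan block J_2(2): exp(t · J_2(2)) = e^(2t)·(I + t·N), where N is the 2×2 nilpotent shift.

After assembling e^{tJ} and conjugating by P, we get:

e^{tA} =
  [exp(2*t), 5*t*exp(2*t), 0]
  [0, exp(2*t), 0]
  [0, 9*t*exp(2*t), exp(2*t)]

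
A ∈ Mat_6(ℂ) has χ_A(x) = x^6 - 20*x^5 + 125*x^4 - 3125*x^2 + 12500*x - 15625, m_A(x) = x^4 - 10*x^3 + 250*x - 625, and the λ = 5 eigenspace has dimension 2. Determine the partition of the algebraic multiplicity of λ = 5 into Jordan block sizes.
Block sizes for λ = 5: [3, 2]

Step 1 — from the characteristic polynomial, algebraic multiplicity of λ = 5 is 5. From dim ker(A − (5)·I) = 2, there are exactly 2 Jordan blocks for λ = 5.
Step 2 — from the minimal polynomial, the factor (x − 5)^3 tells us the largest block for λ = 5 has size 3.
Step 3 — with total size 5, 2 blocks, and largest block 3, the block sizes (in nonincreasing order) are [3, 2].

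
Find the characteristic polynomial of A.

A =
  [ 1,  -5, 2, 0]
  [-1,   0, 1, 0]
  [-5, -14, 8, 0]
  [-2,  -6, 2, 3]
x^4 - 12*x^3 + 54*x^2 - 108*x + 81

Expanding det(x·I − A) (e.g. by cofactor expansion or by noting that A is similar to its Jordan form J, which has the same characteristic polynomial as A) gives
  χ_A(x) = x^4 - 12*x^3 + 54*x^2 - 108*x + 81
which factors as (x - 3)^4. The eigenvalues (with algebraic multiplicities) are λ = 3 with multiplicity 4.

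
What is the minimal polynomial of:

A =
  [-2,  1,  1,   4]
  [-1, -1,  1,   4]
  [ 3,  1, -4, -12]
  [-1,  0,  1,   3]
x^3 + 3*x^2 + 3*x + 1

The characteristic polynomial is χ_A(x) = (x + 1)^4, so the eigenvalues are known. The minimal polynomial is
  m_A(x) = Π_λ (x − λ)^{k_λ}
where k_λ is the size of the *largest* Jordan block for λ (equivalently, the smallest k with (A − λI)^k v = 0 for every generalised eigenvector v of λ).

  λ = -1: largest Jordan block has size 3, contributing (x + 1)^3

So m_A(x) = (x + 1)^3 = x^3 + 3*x^2 + 3*x + 1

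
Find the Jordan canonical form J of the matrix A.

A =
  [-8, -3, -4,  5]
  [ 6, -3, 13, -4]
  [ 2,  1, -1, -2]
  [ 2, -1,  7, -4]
J_2(-4) ⊕ J_2(-4)

The characteristic polynomial is
  det(x·I − A) = x^4 + 16*x^3 + 96*x^2 + 256*x + 256 = (x + 4)^4

Eigenvalues and multiplicities (the geometric multiplicity of λ is n − rank(A − λI), which equals the number of Jordan blocks for λ):
  λ = -4: algebraic multiplicity = 4, geometric multiplicity = 2

Determining the block sizes for each eigenvalue:
  λ = -4: with am = 4 and gm = 2, the partition is not yet determined (e.g. several partitions of 4 into 2 parts exist). Let N = A − (-4)·I. Computing rank(N^1) = 2, rank(N^2) = 0; the number of blocks of size ≥ j is rank(N^{j−1}) − rank(N^j), giving [2, 2]. So we have 2 block(s) of size 2 → block sizes [2, 2]

Assembling the blocks gives a Jordan form
J =
  [-4,  1,  0,  0]
  [ 0, -4,  0,  0]
  [ 0,  0, -4,  1]
  [ 0,  0,  0, -4]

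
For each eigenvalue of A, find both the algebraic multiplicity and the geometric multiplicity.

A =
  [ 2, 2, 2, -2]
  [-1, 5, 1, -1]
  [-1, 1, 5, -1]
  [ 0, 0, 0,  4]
λ = 4: alg = 4, geom = 3

Step 1 — factor the characteristic polynomial to read off the algebraic multiplicities:
  χ_A(x) = (x - 4)^4

Step 2 — compute geometric multiplicities via the rank-nullity identity g(λ) = n − rank(A − λI):
  rank(A − (4)·I) = 1, so dim ker(A − (4)·I) = n − 1 = 3

Summary:
  λ = 4: algebraic multiplicity = 4, geometric multiplicity = 3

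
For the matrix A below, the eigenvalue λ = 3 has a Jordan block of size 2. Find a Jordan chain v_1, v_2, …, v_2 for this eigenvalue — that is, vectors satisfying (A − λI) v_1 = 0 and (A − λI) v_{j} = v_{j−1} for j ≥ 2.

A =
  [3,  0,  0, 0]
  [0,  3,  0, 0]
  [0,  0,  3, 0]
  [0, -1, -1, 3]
A Jordan chain for λ = 3 of length 2:
v_1 = (0, 0, 0, -1)ᵀ
v_2 = (0, 1, 0, 0)ᵀ

Let N = A − (3)·I. We want v_2 with N^2 v_2 = 0 but N^1 v_2 ≠ 0; then v_{j-1} := N · v_j for j = 2, …, 2.

Pick v_2 = (0, 1, 0, 0)ᵀ.
Then v_1 = N · v_2 = (0, 0, 0, -1)ᵀ.

Sanity check: (A − (3)·I) v_1 = (0, 0, 0, 0)ᵀ = 0. ✓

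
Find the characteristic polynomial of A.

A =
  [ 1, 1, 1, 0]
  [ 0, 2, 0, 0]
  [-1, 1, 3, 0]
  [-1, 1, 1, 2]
x^4 - 8*x^3 + 24*x^2 - 32*x + 16

Expanding det(x·I − A) (e.g. by cofactor expansion or by noting that A is similar to its Jordan form J, which has the same characteristic polynomial as A) gives
  χ_A(x) = x^4 - 8*x^3 + 24*x^2 - 32*x + 16
which factors as (x - 2)^4. The eigenvalues (with algebraic multiplicities) are λ = 2 with multiplicity 4.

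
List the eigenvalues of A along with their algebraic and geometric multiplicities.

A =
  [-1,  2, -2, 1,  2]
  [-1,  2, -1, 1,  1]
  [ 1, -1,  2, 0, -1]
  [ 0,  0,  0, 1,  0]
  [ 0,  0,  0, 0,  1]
λ = 1: alg = 5, geom = 3

Step 1 — factor the characteristic polynomial to read off the algebraic multiplicities:
  χ_A(x) = (x - 1)^5

Step 2 — compute geometric multiplicities via the rank-nullity identity g(λ) = n − rank(A − λI):
  rank(A − (1)·I) = 2, so dim ker(A − (1)·I) = n − 2 = 3

Summary:
  λ = 1: algebraic multiplicity = 5, geometric multiplicity = 3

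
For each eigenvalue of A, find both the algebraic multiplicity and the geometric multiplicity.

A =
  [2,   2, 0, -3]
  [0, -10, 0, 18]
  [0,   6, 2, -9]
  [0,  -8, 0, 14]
λ = 2: alg = 4, geom = 3

Step 1 — factor the characteristic polynomial to read off the algebraic multiplicities:
  χ_A(x) = (x - 2)^4

Step 2 — compute geometric multiplicities via the rank-nullity identity g(λ) = n − rank(A − λI):
  rank(A − (2)·I) = 1, so dim ker(A − (2)·I) = n − 1 = 3

Summary:
  λ = 2: algebraic multiplicity = 4, geometric multiplicity = 3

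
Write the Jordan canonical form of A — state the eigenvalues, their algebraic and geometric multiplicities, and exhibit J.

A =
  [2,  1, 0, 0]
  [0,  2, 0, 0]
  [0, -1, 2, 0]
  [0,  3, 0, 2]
J_2(2) ⊕ J_1(2) ⊕ J_1(2)

The characteristic polynomial is
  det(x·I − A) = x^4 - 8*x^3 + 24*x^2 - 32*x + 16 = (x - 2)^4

Eigenvalues and multiplicities (the geometric multiplicity of λ is n − rank(A − λI), which equals the number of Jordan blocks for λ):
  λ = 2: algebraic multiplicity = 4, geometric multiplicity = 3

Determining the block sizes for each eigenvalue:
  λ = 2: 3 blocks summing to 4 forces exactly one block of size 2 and the rest size 1 → block sizes [2, 1, 1]

Assembling the blocks gives a Jordan form
J =
  [2, 1, 0, 0]
  [0, 2, 0, 0]
  [0, 0, 2, 0]
  [0, 0, 0, 2]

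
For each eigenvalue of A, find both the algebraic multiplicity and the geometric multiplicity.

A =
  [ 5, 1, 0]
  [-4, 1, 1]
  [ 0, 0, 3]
λ = 3: alg = 3, geom = 1

Step 1 — factor the characteristic polynomial to read off the algebraic multiplicities:
  χ_A(x) = (x - 3)^3

Step 2 — compute geometric multiplicities via the rank-nullity identity g(λ) = n − rank(A − λI):
  rank(A − (3)·I) = 2, so dim ker(A − (3)·I) = n − 2 = 1

Summary:
  λ = 3: algebraic multiplicity = 3, geometric multiplicity = 1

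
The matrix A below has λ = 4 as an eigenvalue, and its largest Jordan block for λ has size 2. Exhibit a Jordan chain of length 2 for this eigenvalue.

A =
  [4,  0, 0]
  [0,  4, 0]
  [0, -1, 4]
A Jordan chain for λ = 4 of length 2:
v_1 = (0, 0, -1)ᵀ
v_2 = (0, 1, 0)ᵀ

Let N = A − (4)·I. We want v_2 with N^2 v_2 = 0 but N^1 v_2 ≠ 0; then v_{j-1} := N · v_j for j = 2, …, 2.

Pick v_2 = (0, 1, 0)ᵀ.
Then v_1 = N · v_2 = (0, 0, -1)ᵀ.

Sanity check: (A − (4)·I) v_1 = (0, 0, 0)ᵀ = 0. ✓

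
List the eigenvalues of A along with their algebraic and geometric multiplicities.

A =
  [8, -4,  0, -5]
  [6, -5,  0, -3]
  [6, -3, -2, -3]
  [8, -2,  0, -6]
λ = -2: alg = 3, geom = 2; λ = 1: alg = 1, geom = 1

Step 1 — factor the characteristic polynomial to read off the algebraic multiplicities:
  χ_A(x) = (x - 1)*(x + 2)^3

Step 2 — compute geometric multiplicities via the rank-nullity identity g(λ) = n − rank(A − λI):
  rank(A − (-2)·I) = 2, so dim ker(A − (-2)·I) = n − 2 = 2
  rank(A − (1)·I) = 3, so dim ker(A − (1)·I) = n − 3 = 1

Summary:
  λ = -2: algebraic multiplicity = 3, geometric multiplicity = 2
  λ = 1: algebraic multiplicity = 1, geometric multiplicity = 1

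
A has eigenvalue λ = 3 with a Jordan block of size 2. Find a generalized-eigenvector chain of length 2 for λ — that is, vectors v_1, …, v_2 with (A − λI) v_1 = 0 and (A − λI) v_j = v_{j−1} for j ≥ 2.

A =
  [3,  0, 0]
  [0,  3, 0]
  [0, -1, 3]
A Jordan chain for λ = 3 of length 2:
v_1 = (0, 0, -1)ᵀ
v_2 = (0, 1, 0)ᵀ

Let N = A − (3)·I. We want v_2 with N^2 v_2 = 0 but N^1 v_2 ≠ 0; then v_{j-1} := N · v_j for j = 2, …, 2.

Pick v_2 = (0, 1, 0)ᵀ.
Then v_1 = N · v_2 = (0, 0, -1)ᵀ.

Sanity check: (A − (3)·I) v_1 = (0, 0, 0)ᵀ = 0. ✓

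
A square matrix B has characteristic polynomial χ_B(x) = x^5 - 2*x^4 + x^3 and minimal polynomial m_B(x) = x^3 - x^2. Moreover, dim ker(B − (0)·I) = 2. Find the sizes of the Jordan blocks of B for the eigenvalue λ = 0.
Block sizes for λ = 0: [2, 1]

Step 1 — from the characteristic polynomial, algebraic multiplicity of λ = 0 is 3. From dim ker(B − (0)·I) = 2, there are exactly 2 Jordan blocks for λ = 0.
Step 2 — from the minimal polynomial, the factor (x − 0)^2 tells us the largest block for λ = 0 has size 2.
Step 3 — with total size 3, 2 blocks, and largest block 2, the block sizes (in nonincreasing order) are [2, 1].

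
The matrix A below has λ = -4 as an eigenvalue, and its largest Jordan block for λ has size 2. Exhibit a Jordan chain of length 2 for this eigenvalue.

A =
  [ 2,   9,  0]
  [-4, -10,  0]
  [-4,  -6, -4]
A Jordan chain for λ = -4 of length 2:
v_1 = (6, -4, -4)ᵀ
v_2 = (1, 0, 0)ᵀ

Let N = A − (-4)·I. We want v_2 with N^2 v_2 = 0 but N^1 v_2 ≠ 0; then v_{j-1} := N · v_j for j = 2, …, 2.

Pick v_2 = (1, 0, 0)ᵀ.
Then v_1 = N · v_2 = (6, -4, -4)ᵀ.

Sanity check: (A − (-4)·I) v_1 = (0, 0, 0)ᵀ = 0. ✓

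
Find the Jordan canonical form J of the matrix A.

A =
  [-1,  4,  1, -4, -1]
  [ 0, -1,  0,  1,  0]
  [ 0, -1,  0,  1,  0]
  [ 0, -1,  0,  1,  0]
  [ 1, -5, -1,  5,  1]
J_2(0) ⊕ J_2(0) ⊕ J_1(0)

The characteristic polynomial is
  det(x·I − A) = x^5

Eigenvalues and multiplicities (the geometric multiplicity of λ is n − rank(A − λI), which equals the number of Jordan blocks for λ):
  λ = 0: algebraic multiplicity = 5, geometric multiplicity = 3

Determining the block sizes for each eigenvalue:
  λ = 0: with am = 5 and gm = 3, the partition is not yet determined (e.g. several partitions of 5 into 3 parts exist). Let N = A − (0)·I. Computing rank(N^1) = 2, rank(N^2) = 0; the number of blocks of size ≥ j is rank(N^{j−1}) − rank(N^j), giving [3, 2]. So we have 2 block(s) of size 2, 1 block(s) of size 1 → block sizes [2, 2, 1]

Assembling the blocks gives a Jordan form
J =
  [0, 1, 0, 0, 0]
  [0, 0, 0, 0, 0]
  [0, 0, 0, 1, 0]
  [0, 0, 0, 0, 0]
  [0, 0, 0, 0, 0]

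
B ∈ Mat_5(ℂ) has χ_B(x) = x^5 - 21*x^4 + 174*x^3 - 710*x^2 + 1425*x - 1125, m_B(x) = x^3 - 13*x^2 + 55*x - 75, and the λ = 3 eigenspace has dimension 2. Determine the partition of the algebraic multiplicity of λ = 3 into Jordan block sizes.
Block sizes for λ = 3: [1, 1]

Step 1 — from the characteristic polynomial, algebraic multiplicity of λ = 3 is 2. From dim ker(B − (3)·I) = 2, there are exactly 2 Jordan blocks for λ = 3.
Step 2 — from the minimal polynomial, the factor (x − 3) tells us the largest block for λ = 3 has size 1.
Step 3 — with total size 2, 2 blocks, and largest block 1, the block sizes (in nonincreasing order) are [1, 1].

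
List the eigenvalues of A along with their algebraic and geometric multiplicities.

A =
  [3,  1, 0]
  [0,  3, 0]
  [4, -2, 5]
λ = 3: alg = 2, geom = 1; λ = 5: alg = 1, geom = 1

Step 1 — factor the characteristic polynomial to read off the algebraic multiplicities:
  χ_A(x) = (x - 5)*(x - 3)^2

Step 2 — compute geometric multiplicities via the rank-nullity identity g(λ) = n − rank(A − λI):
  rank(A − (3)·I) = 2, so dim ker(A − (3)·I) = n − 2 = 1
  rank(A − (5)·I) = 2, so dim ker(A − (5)·I) = n − 2 = 1

Summary:
  λ = 3: algebraic multiplicity = 2, geometric multiplicity = 1
  λ = 5: algebraic multiplicity = 1, geometric multiplicity = 1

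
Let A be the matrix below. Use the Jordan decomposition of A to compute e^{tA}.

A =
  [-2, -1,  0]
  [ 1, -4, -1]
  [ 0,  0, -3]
e^{tA} =
  [t*exp(-3*t) + exp(-3*t), -t*exp(-3*t), t^2*exp(-3*t)/2]
  [t*exp(-3*t), -t*exp(-3*t) + exp(-3*t), t^2*exp(-3*t)/2 - t*exp(-3*t)]
  [0, 0, exp(-3*t)]

Strategy: write A = P · J · P⁻¹ where J is a Jordan canonical form, so e^{tA} = P · e^{tJ} · P⁻¹, and e^{tJ} can be computed block-by-block.

A has Jordan form
J =
  [-3,  1,  0]
  [ 0, -3,  1]
  [ 0,  0, -3]
(up to reordering of blocks).

Per-block formulas:
  For a 3×3 Jordan block J_3(-3): exp(t · J_3(-3)) = e^(-3t)·(I + t·N + (t^2/2)·N^2), where N is the 3×3 nilpotent shift.

After assembling e^{tJ} and conjugating by P, we get:

e^{tA} =
  [t*exp(-3*t) + exp(-3*t), -t*exp(-3*t), t^2*exp(-3*t)/2]
  [t*exp(-3*t), -t*exp(-3*t) + exp(-3*t), t^2*exp(-3*t)/2 - t*exp(-3*t)]
  [0, 0, exp(-3*t)]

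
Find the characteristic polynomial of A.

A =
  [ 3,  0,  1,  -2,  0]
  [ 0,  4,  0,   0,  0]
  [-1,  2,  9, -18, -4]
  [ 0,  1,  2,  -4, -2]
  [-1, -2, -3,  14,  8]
x^5 - 20*x^4 + 160*x^3 - 640*x^2 + 1280*x - 1024

Expanding det(x·I − A) (e.g. by cofactor expansion or by noting that A is similar to its Jordan form J, which has the same characteristic polynomial as A) gives
  χ_A(x) = x^5 - 20*x^4 + 160*x^3 - 640*x^2 + 1280*x - 1024
which factors as (x - 4)^5. The eigenvalues (with algebraic multiplicities) are λ = 4 with multiplicity 5.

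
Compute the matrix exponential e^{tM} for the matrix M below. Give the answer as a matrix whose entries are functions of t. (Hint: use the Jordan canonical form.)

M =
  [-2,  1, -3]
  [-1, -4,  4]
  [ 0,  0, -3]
e^{tM} =
  [t*exp(-3*t) + exp(-3*t), t*exp(-3*t), t^2*exp(-3*t)/2 - 3*t*exp(-3*t)]
  [-t*exp(-3*t), -t*exp(-3*t) + exp(-3*t), -t^2*exp(-3*t)/2 + 4*t*exp(-3*t)]
  [0, 0, exp(-3*t)]

Strategy: write M = P · J · P⁻¹ where J is a Jordan canonical form, so e^{tM} = P · e^{tJ} · P⁻¹, and e^{tJ} can be computed block-by-block.

M has Jordan form
J =
  [-3,  1,  0]
  [ 0, -3,  1]
  [ 0,  0, -3]
(up to reordering of blocks).

Per-block formulas:
  For a 3×3 Jordan block J_3(-3): exp(t · J_3(-3)) = e^(-3t)·(I + t·N + (t^2/2)·N^2), where N is the 3×3 nilpotent shift.

After assembling e^{tJ} and conjugating by P, we get:

e^{tM} =
  [t*exp(-3*t) + exp(-3*t), t*exp(-3*t), t^2*exp(-3*t)/2 - 3*t*exp(-3*t)]
  [-t*exp(-3*t), -t*exp(-3*t) + exp(-3*t), -t^2*exp(-3*t)/2 + 4*t*exp(-3*t)]
  [0, 0, exp(-3*t)]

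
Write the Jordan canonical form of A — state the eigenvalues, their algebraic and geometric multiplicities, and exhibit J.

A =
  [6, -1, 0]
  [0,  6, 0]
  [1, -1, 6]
J_3(6)

The characteristic polynomial is
  det(x·I − A) = x^3 - 18*x^2 + 108*x - 216 = (x - 6)^3

Eigenvalues and multiplicities (the geometric multiplicity of λ is n − rank(A − λI), which equals the number of Jordan blocks for λ):
  λ = 6: algebraic multiplicity = 3, geometric multiplicity = 1

Determining the block sizes for each eigenvalue:
  λ = 6: one block (gm = 1), so the single block has size am = 3 → block sizes [3]

Assembling the blocks gives a Jordan form
J =
  [6, 1, 0]
  [0, 6, 1]
  [0, 0, 6]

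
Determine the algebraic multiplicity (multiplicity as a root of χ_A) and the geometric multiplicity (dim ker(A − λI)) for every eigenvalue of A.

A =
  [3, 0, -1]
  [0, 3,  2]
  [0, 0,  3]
λ = 3: alg = 3, geom = 2

Step 1 — factor the characteristic polynomial to read off the algebraic multiplicities:
  χ_A(x) = (x - 3)^3

Step 2 — compute geometric multiplicities via the rank-nullity identity g(λ) = n − rank(A − λI):
  rank(A − (3)·I) = 1, so dim ker(A − (3)·I) = n − 1 = 2

Summary:
  λ = 3: algebraic multiplicity = 3, geometric multiplicity = 2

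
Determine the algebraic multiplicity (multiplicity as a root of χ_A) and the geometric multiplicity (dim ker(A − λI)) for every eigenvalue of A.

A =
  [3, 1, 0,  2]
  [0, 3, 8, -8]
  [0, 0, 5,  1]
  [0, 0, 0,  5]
λ = 3: alg = 2, geom = 1; λ = 5: alg = 2, geom = 1

Step 1 — factor the characteristic polynomial to read off the algebraic multiplicities:
  χ_A(x) = (x - 5)^2*(x - 3)^2

Step 2 — compute geometric multiplicities via the rank-nullity identity g(λ) = n − rank(A − λI):
  rank(A − (3)·I) = 3, so dim ker(A − (3)·I) = n − 3 = 1
  rank(A − (5)·I) = 3, so dim ker(A − (5)·I) = n − 3 = 1

Summary:
  λ = 3: algebraic multiplicity = 2, geometric multiplicity = 1
  λ = 5: algebraic multiplicity = 2, geometric multiplicity = 1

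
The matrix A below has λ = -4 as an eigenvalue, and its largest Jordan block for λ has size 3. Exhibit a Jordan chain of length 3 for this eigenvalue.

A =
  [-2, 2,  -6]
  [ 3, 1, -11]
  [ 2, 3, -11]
A Jordan chain for λ = -4 of length 3:
v_1 = (-2, -1, -1)ᵀ
v_2 = (2, 3, 2)ᵀ
v_3 = (1, 0, 0)ᵀ

Let N = A − (-4)·I. We want v_3 with N^3 v_3 = 0 but N^2 v_3 ≠ 0; then v_{j-1} := N · v_j for j = 3, …, 2.

Pick v_3 = (1, 0, 0)ᵀ.
Then v_2 = N · v_3 = (2, 3, 2)ᵀ.
Then v_1 = N · v_2 = (-2, -1, -1)ᵀ.

Sanity check: (A − (-4)·I) v_1 = (0, 0, 0)ᵀ = 0. ✓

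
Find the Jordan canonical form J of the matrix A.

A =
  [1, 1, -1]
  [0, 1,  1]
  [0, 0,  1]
J_3(1)

The characteristic polynomial is
  det(x·I − A) = x^3 - 3*x^2 + 3*x - 1 = (x - 1)^3

Eigenvalues and multiplicities (the geometric multiplicity of λ is n − rank(A − λI), which equals the number of Jordan blocks for λ):
  λ = 1: algebraic multiplicity = 3, geometric multiplicity = 1

Determining the block sizes for each eigenvalue:
  λ = 1: one block (gm = 1), so the single block has size am = 3 → block sizes [3]

Assembling the blocks gives a Jordan form
J =
  [1, 1, 0]
  [0, 1, 1]
  [0, 0, 1]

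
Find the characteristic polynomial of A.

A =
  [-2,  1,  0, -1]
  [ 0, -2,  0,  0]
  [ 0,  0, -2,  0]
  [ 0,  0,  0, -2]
x^4 + 8*x^3 + 24*x^2 + 32*x + 16

Expanding det(x·I − A) (e.g. by cofactor expansion or by noting that A is similar to its Jordan form J, which has the same characteristic polynomial as A) gives
  χ_A(x) = x^4 + 8*x^3 + 24*x^2 + 32*x + 16
which factors as (x + 2)^4. The eigenvalues (with algebraic multiplicities) are λ = -2 with multiplicity 4.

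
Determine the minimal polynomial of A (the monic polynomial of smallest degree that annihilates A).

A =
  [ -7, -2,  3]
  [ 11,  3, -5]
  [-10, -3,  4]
x^3

The characteristic polynomial is χ_A(x) = x^3, so the eigenvalues are known. The minimal polynomial is
  m_A(x) = Π_λ (x − λ)^{k_λ}
where k_λ is the size of the *largest* Jordan block for λ (equivalently, the smallest k with (A − λI)^k v = 0 for every generalised eigenvector v of λ).

  λ = 0: largest Jordan block has size 3, contributing (x − 0)^3

So m_A(x) = x^3 = x^3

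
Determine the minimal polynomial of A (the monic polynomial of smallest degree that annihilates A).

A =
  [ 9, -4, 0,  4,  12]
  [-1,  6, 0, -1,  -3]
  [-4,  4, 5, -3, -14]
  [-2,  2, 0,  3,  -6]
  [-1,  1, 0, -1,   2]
x^2 - 10*x + 25

The characteristic polynomial is χ_A(x) = (x - 5)^5, so the eigenvalues are known. The minimal polynomial is
  m_A(x) = Π_λ (x − λ)^{k_λ}
where k_λ is the size of the *largest* Jordan block for λ (equivalently, the smallest k with (A − λI)^k v = 0 for every generalised eigenvector v of λ).

  λ = 5: largest Jordan block has size 2, contributing (x − 5)^2

So m_A(x) = (x - 5)^2 = x^2 - 10*x + 25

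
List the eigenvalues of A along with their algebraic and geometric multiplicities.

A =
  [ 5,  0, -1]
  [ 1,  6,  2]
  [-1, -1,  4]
λ = 5: alg = 3, geom = 1

Step 1 — factor the characteristic polynomial to read off the algebraic multiplicities:
  χ_A(x) = (x - 5)^3

Step 2 — compute geometric multiplicities via the rank-nullity identity g(λ) = n − rank(A − λI):
  rank(A − (5)·I) = 2, so dim ker(A − (5)·I) = n − 2 = 1

Summary:
  λ = 5: algebraic multiplicity = 3, geometric multiplicity = 1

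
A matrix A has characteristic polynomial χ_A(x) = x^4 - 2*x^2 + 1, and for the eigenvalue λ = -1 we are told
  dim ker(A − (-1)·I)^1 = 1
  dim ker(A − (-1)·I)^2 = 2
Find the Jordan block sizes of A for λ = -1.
Block sizes for λ = -1: [2]

From the dimensions of kernels of powers, the number of Jordan blocks of size at least j is d_j − d_{j−1} where d_j = dim ker(N^j) (with d_0 = 0). Computing the differences gives [1, 1].
The number of blocks of size exactly k is (#blocks of size ≥ k) − (#blocks of size ≥ k + 1), so the partition is: 1 block(s) of size 2.
In nonincreasing order the block sizes are [2].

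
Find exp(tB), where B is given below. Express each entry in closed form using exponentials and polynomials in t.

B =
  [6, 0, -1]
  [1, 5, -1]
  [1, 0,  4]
e^{tB} =
  [t*exp(5*t) + exp(5*t), 0, -t*exp(5*t)]
  [t*exp(5*t), exp(5*t), -t*exp(5*t)]
  [t*exp(5*t), 0, -t*exp(5*t) + exp(5*t)]

Strategy: write B = P · J · P⁻¹ where J is a Jordan canonical form, so e^{tB} = P · e^{tJ} · P⁻¹, and e^{tJ} can be computed block-by-block.

B has Jordan form
J =
  [5, 1, 0]
  [0, 5, 0]
  [0, 0, 5]
(up to reordering of blocks).

Per-block formulas:
  For a 1×1 block at λ = 5: exp(t · [5]) = [e^(5t)].
  For a 2×2 Jordan block J_2(5): exp(t · J_2(5)) = e^(5t)·(I + t·N), where N is the 2×2 nilpotent shift.

After assembling e^{tJ} and conjugating by P, we get:

e^{tB} =
  [t*exp(5*t) + exp(5*t), 0, -t*exp(5*t)]
  [t*exp(5*t), exp(5*t), -t*exp(5*t)]
  [t*exp(5*t), 0, -t*exp(5*t) + exp(5*t)]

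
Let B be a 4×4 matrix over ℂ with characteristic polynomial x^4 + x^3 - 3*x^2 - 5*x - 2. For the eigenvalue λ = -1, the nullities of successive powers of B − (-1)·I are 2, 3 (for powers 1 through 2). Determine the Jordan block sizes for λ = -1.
Block sizes for λ = -1: [2, 1]

From the dimensions of kernels of powers, the number of Jordan blocks of size at least j is d_j − d_{j−1} where d_j = dim ker(N^j) (with d_0 = 0). Computing the differences gives [2, 1].
The number of blocks of size exactly k is (#blocks of size ≥ k) − (#blocks of size ≥ k + 1), so the partition is: 1 block(s) of size 1, 1 block(s) of size 2.
In nonincreasing order the block sizes are [2, 1].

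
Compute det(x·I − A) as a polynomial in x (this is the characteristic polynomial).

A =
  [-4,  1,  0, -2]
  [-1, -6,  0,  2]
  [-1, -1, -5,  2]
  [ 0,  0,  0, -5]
x^4 + 20*x^3 + 150*x^2 + 500*x + 625

Expanding det(x·I − A) (e.g. by cofactor expansion or by noting that A is similar to its Jordan form J, which has the same characteristic polynomial as A) gives
  χ_A(x) = x^4 + 20*x^3 + 150*x^2 + 500*x + 625
which factors as (x + 5)^4. The eigenvalues (with algebraic multiplicities) are λ = -5 with multiplicity 4.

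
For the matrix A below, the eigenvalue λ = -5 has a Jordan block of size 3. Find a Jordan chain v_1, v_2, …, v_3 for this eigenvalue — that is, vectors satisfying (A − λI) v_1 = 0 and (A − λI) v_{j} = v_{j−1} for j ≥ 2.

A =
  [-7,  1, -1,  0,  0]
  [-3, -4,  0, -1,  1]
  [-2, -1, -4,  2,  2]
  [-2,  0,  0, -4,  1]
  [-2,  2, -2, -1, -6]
A Jordan chain for λ = -5 of length 3:
v_1 = (3, 3, -3, 0, 6)ᵀ
v_2 = (-2, -3, -2, -2, -2)ᵀ
v_3 = (1, 0, 0, 0, 0)ᵀ

Let N = A − (-5)·I. We want v_3 with N^3 v_3 = 0 but N^2 v_3 ≠ 0; then v_{j-1} := N · v_j for j = 3, …, 2.

Pick v_3 = (1, 0, 0, 0, 0)ᵀ.
Then v_2 = N · v_3 = (-2, -3, -2, -2, -2)ᵀ.
Then v_1 = N · v_2 = (3, 3, -3, 0, 6)ᵀ.

Sanity check: (A − (-5)·I) v_1 = (0, 0, 0, 0, 0)ᵀ = 0. ✓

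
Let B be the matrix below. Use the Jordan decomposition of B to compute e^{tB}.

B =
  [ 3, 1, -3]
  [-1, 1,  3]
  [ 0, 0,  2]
e^{tB} =
  [t*exp(2*t) + exp(2*t), t*exp(2*t), -3*t*exp(2*t)]
  [-t*exp(2*t), -t*exp(2*t) + exp(2*t), 3*t*exp(2*t)]
  [0, 0, exp(2*t)]

Strategy: write B = P · J · P⁻¹ where J is a Jordan canonical form, so e^{tB} = P · e^{tJ} · P⁻¹, and e^{tJ} can be computed block-by-block.

B has Jordan form
J =
  [2, 1, 0]
  [0, 2, 0]
  [0, 0, 2]
(up to reordering of blocks).

Per-block formulas:
  For a 2×2 Jordan block J_2(2): exp(t · J_2(2)) = e^(2t)·(I + t·N), where N is the 2×2 nilpotent shift.
  For a 1×1 block at λ = 2: exp(t · [2]) = [e^(2t)].

After assembling e^{tJ} and conjugating by P, we get:

e^{tB} =
  [t*exp(2*t) + exp(2*t), t*exp(2*t), -3*t*exp(2*t)]
  [-t*exp(2*t), -t*exp(2*t) + exp(2*t), 3*t*exp(2*t)]
  [0, 0, exp(2*t)]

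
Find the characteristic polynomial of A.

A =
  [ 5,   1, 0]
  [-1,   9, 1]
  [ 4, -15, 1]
x^3 - 15*x^2 + 75*x - 125

Expanding det(x·I − A) (e.g. by cofactor expansion or by noting that A is similar to its Jordan form J, which has the same characteristic polynomial as A) gives
  χ_A(x) = x^3 - 15*x^2 + 75*x - 125
which factors as (x - 5)^3. The eigenvalues (with algebraic multiplicities) are λ = 5 with multiplicity 3.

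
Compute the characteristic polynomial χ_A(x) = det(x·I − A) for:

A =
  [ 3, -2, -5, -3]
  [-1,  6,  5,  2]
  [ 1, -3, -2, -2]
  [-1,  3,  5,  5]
x^4 - 12*x^3 + 54*x^2 - 108*x + 81

Expanding det(x·I − A) (e.g. by cofactor expansion or by noting that A is similar to its Jordan form J, which has the same characteristic polynomial as A) gives
  χ_A(x) = x^4 - 12*x^3 + 54*x^2 - 108*x + 81
which factors as (x - 3)^4. The eigenvalues (with algebraic multiplicities) are λ = 3 with multiplicity 4.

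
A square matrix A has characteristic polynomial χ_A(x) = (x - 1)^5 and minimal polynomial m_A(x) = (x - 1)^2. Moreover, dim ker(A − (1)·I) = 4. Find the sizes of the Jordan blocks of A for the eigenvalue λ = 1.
Block sizes for λ = 1: [2, 1, 1, 1]

Step 1 — from the characteristic polynomial, algebraic multiplicity of λ = 1 is 5. From dim ker(A − (1)·I) = 4, there are exactly 4 Jordan blocks for λ = 1.
Step 2 — from the minimal polynomial, the factor (x − 1)^2 tells us the largest block for λ = 1 has size 2.
Step 3 — with total size 5, 4 blocks, and largest block 2, the block sizes (in nonincreasing order) are [2, 1, 1, 1].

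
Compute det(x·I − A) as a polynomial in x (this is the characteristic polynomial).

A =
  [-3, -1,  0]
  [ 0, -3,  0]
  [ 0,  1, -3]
x^3 + 9*x^2 + 27*x + 27

Expanding det(x·I − A) (e.g. by cofactor expansion or by noting that A is similar to its Jordan form J, which has the same characteristic polynomial as A) gives
  χ_A(x) = x^3 + 9*x^2 + 27*x + 27
which factors as (x + 3)^3. The eigenvalues (with algebraic multiplicities) are λ = -3 with multiplicity 3.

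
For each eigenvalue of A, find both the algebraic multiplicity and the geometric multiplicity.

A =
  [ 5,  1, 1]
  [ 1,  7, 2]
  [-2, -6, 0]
λ = 4: alg = 3, geom = 1

Step 1 — factor the characteristic polynomial to read off the algebraic multiplicities:
  χ_A(x) = (x - 4)^3

Step 2 — compute geometric multiplicities via the rank-nullity identity g(λ) = n − rank(A − λI):
  rank(A − (4)·I) = 2, so dim ker(A − (4)·I) = n − 2 = 1

Summary:
  λ = 4: algebraic multiplicity = 3, geometric multiplicity = 1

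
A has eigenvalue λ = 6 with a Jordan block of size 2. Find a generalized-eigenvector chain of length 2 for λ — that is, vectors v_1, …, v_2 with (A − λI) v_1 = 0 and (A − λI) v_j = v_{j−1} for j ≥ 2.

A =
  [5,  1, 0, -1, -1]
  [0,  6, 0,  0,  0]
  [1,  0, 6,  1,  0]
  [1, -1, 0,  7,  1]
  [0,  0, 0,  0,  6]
A Jordan chain for λ = 6 of length 2:
v_1 = (-1, 0, 1, 1, 0)ᵀ
v_2 = (1, 0, 0, 0, 0)ᵀ

Let N = A − (6)·I. We want v_2 with N^2 v_2 = 0 but N^1 v_2 ≠ 0; then v_{j-1} := N · v_j for j = 2, …, 2.

Pick v_2 = (1, 0, 0, 0, 0)ᵀ.
Then v_1 = N · v_2 = (-1, 0, 1, 1, 0)ᵀ.

Sanity check: (A − (6)·I) v_1 = (0, 0, 0, 0, 0)ᵀ = 0. ✓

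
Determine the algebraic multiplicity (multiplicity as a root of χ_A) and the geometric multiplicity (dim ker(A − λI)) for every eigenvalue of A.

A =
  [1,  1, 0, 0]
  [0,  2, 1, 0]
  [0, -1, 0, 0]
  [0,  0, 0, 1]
λ = 1: alg = 4, geom = 2

Step 1 — factor the characteristic polynomial to read off the algebraic multiplicities:
  χ_A(x) = (x - 1)^4

Step 2 — compute geometric multiplicities via the rank-nullity identity g(λ) = n − rank(A − λI):
  rank(A − (1)·I) = 2, so dim ker(A − (1)·I) = n − 2 = 2

Summary:
  λ = 1: algebraic multiplicity = 4, geometric multiplicity = 2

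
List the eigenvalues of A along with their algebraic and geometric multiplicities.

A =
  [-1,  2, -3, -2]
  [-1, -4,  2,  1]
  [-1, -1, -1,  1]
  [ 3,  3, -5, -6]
λ = -3: alg = 4, geom = 2

Step 1 — factor the characteristic polynomial to read off the algebraic multiplicities:
  χ_A(x) = (x + 3)^4

Step 2 — compute geometric multiplicities via the rank-nullity identity g(λ) = n − rank(A − λI):
  rank(A − (-3)·I) = 2, so dim ker(A − (-3)·I) = n − 2 = 2

Summary:
  λ = -3: algebraic multiplicity = 4, geometric multiplicity = 2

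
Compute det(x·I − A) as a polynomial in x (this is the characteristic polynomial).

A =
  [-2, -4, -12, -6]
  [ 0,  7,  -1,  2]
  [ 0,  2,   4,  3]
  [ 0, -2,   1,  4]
x^4 - 13*x^3 + 45*x^2 + 25*x - 250

Expanding det(x·I − A) (e.g. by cofactor expansion or by noting that A is similar to its Jordan form J, which has the same characteristic polynomial as A) gives
  χ_A(x) = x^4 - 13*x^3 + 45*x^2 + 25*x - 250
which factors as (x - 5)^3*(x + 2). The eigenvalues (with algebraic multiplicities) are λ = -2 with multiplicity 1, λ = 5 with multiplicity 3.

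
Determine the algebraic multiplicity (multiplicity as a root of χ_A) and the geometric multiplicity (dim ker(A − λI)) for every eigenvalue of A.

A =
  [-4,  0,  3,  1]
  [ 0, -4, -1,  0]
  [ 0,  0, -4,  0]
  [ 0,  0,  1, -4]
λ = -4: alg = 4, geom = 2

Step 1 — factor the characteristic polynomial to read off the algebraic multiplicities:
  χ_A(x) = (x + 4)^4

Step 2 — compute geometric multiplicities via the rank-nullity identity g(λ) = n − rank(A − λI):
  rank(A − (-4)·I) = 2, so dim ker(A − (-4)·I) = n − 2 = 2

Summary:
  λ = -4: algebraic multiplicity = 4, geometric multiplicity = 2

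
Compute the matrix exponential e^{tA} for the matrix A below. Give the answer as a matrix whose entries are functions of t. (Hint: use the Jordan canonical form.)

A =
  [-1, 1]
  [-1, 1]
e^{tA} =
  [1 - t, t]
  [-t, t + 1]

Strategy: write A = P · J · P⁻¹ where J is a Jordan canonical form, so e^{tA} = P · e^{tJ} · P⁻¹, and e^{tJ} can be computed block-by-block.

A has Jordan form
J =
  [0, 1]
  [0, 0]
(up to reordering of blocks).

Per-block formulas:
  For a 2×2 Jordan block J_2(0): exp(t · J_2(0)) = e^(0t)·(I + t·N), where N is the 2×2 nilpotent shift.

After assembling e^{tJ} and conjugating by P, we get:

e^{tA} =
  [1 - t, t]
  [-t, t + 1]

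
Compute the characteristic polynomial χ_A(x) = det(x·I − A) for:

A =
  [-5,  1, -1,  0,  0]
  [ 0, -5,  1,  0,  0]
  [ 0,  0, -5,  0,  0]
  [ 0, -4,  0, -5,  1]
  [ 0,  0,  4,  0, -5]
x^5 + 25*x^4 + 250*x^3 + 1250*x^2 + 3125*x + 3125

Expanding det(x·I − A) (e.g. by cofactor expansion or by noting that A is similar to its Jordan form J, which has the same characteristic polynomial as A) gives
  χ_A(x) = x^5 + 25*x^4 + 250*x^3 + 1250*x^2 + 3125*x + 3125
which factors as (x + 5)^5. The eigenvalues (with algebraic multiplicities) are λ = -5 with multiplicity 5.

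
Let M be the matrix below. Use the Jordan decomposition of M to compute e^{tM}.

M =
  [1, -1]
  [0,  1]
e^{tM} =
  [exp(t), -t*exp(t)]
  [0, exp(t)]

Strategy: write M = P · J · P⁻¹ where J is a Jordan canonical form, so e^{tM} = P · e^{tJ} · P⁻¹, and e^{tJ} can be computed block-by-block.

M has Jordan form
J =
  [1, 1]
  [0, 1]
(up to reordering of blocks).

Per-block formulas:
  For a 2×2 Jordan block J_2(1): exp(t · J_2(1)) = e^(1t)·(I + t·N), where N is the 2×2 nilpotent shift.

After assembling e^{tJ} and conjugating by P, we get:

e^{tM} =
  [exp(t), -t*exp(t)]
  [0, exp(t)]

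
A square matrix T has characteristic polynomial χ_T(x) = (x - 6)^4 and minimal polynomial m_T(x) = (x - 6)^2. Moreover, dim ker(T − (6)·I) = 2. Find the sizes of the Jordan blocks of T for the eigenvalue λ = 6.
Block sizes for λ = 6: [2, 2]

Step 1 — from the characteristic polynomial, algebraic multiplicity of λ = 6 is 4. From dim ker(T − (6)·I) = 2, there are exactly 2 Jordan blocks for λ = 6.
Step 2 — from the minimal polynomial, the factor (x − 6)^2 tells us the largest block for λ = 6 has size 2.
Step 3 — with total size 4, 2 blocks, and largest block 2, the block sizes (in nonincreasing order) are [2, 2].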